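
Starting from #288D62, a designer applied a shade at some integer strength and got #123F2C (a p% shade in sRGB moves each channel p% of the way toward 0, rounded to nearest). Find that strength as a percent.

55%

#288D62 is rgb(40, 141, 98); #123F2C is rgb(18, 63, 44).
On the G channel (widest range): 63 ≈ 141 + (p/100)(0 − 141), so p ≈ 100×(63 − 141)/(0 − 141) = -7800/-141 = 55.32.
p = 55 reproduces all three channels after rounding.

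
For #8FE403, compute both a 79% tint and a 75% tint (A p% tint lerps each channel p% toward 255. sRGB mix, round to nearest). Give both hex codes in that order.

#8FE403 is rgb(143, 228, 3).
79% tint:
  R: 143 + 88.48 = 231.48 → 231
  G: 228 + 0.79×(255−228) = 228 + 21.33 = 249.33 → 249
  B: 3 + 0.79×(255−3) = 3 + 199.08 = 202.08 → 202
  → #E7F9CA
75% tint:
  R: 143 + 84 = 227 → 227
  G: 228 + 0.75×(255−228) = 228 + 20.25 = 248.25 → 248
  B: 3 + 0.75×(255−3) = 3 + 189 = 192 → 192
  → #E3F8C0

#E7F9CA, #E3F8C0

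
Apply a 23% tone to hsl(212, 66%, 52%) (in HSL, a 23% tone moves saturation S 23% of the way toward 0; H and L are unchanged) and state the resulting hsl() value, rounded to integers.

S moves 23% from 66 toward 0: 66 − 15.18 = 50.82 → 51.
H and L are unchanged.

hsl(212, 51%, 52%)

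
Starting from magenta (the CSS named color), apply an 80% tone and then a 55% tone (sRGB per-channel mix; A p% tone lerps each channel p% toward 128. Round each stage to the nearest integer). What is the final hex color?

CSS magenta is rgb(255, 0, 255).
An 80% tone moves each channel 80% toward 128:
  R: 255 − 101.6 = 153.4 → 153
  G: 0 + 0.8×(128−0) = 0 + 102.4 = 102.4 → 102
  B: 255 + 0.8×(128−255) = 255 − 101.6 = 153.4 → 153
After the tone: rgb(153, 102, 153) = #996699.
Lerp each channel 55% toward 128:
  R: 153 + 0.55×(128−153) = 153 − 13.75 = 139.25 → 139
  G: 102 + 14.3 = 116.3 → 116
  B: 153 + 0.55×(128−153) = 153 − 13.75 = 139.25 → 139
rgb(139, 116, 139) = #8B748B.

#8B748B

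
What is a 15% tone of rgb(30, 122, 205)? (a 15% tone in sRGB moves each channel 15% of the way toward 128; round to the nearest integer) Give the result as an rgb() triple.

A 15% tone moves each channel 15% toward 128:
  R: 30 + 0.15×(128−30) = 30 + 14.7 = 44.7 → 45
  G: 122 + 0.9 = 122.9 → 123
  B: 205 − 11.55 = 193.45 → 193

rgb(45, 123, 193)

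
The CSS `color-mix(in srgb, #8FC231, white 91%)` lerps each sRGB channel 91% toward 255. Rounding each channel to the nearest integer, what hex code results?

#F5FAEC

#8FC231 is rgb(143, 194, 49).
Per channel, c → c + 0.91(255 − c):
  R: 143 + 101.92 = 244.92 → 245
  G: 194 + 0.91×(255−194) = 194 + 55.51 = 249.51 → 250
  B: 49 + 0.91×(255−49) = 49 + 187.46 = 236.46 → 236
rgb(245, 250, 236) = #F5FAEC.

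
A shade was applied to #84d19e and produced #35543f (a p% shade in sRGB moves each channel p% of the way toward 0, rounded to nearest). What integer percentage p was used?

#84d19e is rgb(132, 209, 158); #35543f is rgb(53, 84, 63).
On the G channel (widest range): 84 ≈ 209 + (p/100)(0 − 209), so p ≈ 100×(84 − 209)/(0 − 209) = -12500/-209 = 59.81.
p = 60 reproduces all three channels after rounding.

60%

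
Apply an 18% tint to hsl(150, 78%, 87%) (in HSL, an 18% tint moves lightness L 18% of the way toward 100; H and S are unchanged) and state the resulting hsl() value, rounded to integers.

hsl(150, 78%, 89%)

L moves 18% from 87 toward 100: 87 + 2.34 = 89.34 → 89.
H and S are unchanged.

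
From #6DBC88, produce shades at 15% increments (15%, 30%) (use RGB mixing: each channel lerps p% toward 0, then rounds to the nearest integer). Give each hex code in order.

#6DBC88 is rgb(109, 188, 136).
15%: (109 − 16.35 = 92.65→93, 188 − 28.2 = 159.8→160, 136 − 20.4 = 115.6→116) → #5DA074
30%: (109 − 32.7 = 76.3→76, 188 − 56.4 = 131.6→132, 136 − 40.8 = 95.2→95) → #4C845F

#5DA074, #4C845F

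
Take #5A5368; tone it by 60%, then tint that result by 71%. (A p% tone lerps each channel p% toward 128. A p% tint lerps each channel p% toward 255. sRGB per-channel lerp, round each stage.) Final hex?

#5A5368 is rgb(90, 83, 104).
A 60% tone moves each channel 60% toward 128:
  R: 90 + 22.8 = 112.8 → 113
  G: 83 + 27 = 110 → 110
  B: 104 + 14.4 = 118.4 → 118
After the tone: rgb(113, 110, 118) = #716E76.
Lerp each channel 71% toward 255:
  R: 113 + 100.82 = 213.82 → 214
  G: 110 + 102.95 = 212.95 → 213
  B: 118 + 0.71×(255−118) = 118 + 97.27 = 215.27 → 215
rgb(214, 213, 215) = #D6D5D7.

#D6D5D7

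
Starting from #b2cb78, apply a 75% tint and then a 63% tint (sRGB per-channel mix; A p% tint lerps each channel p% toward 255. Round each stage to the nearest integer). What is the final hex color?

#f8faf2

#b2cb78 is rgb(178, 203, 120).
Lerp each channel 75% toward 255:
  R: 178 + 57.75 = 235.75 → 236
  G: 203 + 39 = 242 → 242
  B: 120 + 0.75×(255−120) = 120 + 101.25 = 221.25 → 221
After the tint: rgb(236, 242, 221) = #ecf2dd.
A 63% tint moves each channel 63% toward 255:
  R: 236 + 0.63×(255−236) = 236 + 11.97 = 247.97 → 248
  G: 242 + 0.63×(255−242) = 242 + 8.19 = 250.19 → 250
  B: 221 + 0.63×(255−221) = 221 + 21.42 = 242.42 → 242
rgb(248, 250, 242) = #f8faf2.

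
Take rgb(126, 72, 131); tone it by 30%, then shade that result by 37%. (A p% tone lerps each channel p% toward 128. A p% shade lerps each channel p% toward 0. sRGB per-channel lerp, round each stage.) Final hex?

#503852

Lerp each channel 30% toward 128:
  R: 126 + 0.3×(128−126) = 126 + 0.6 = 126.6 → 127
  G: 72 + 0.3×(128−72) = 72 + 16.8 = 88.8 → 89
  B: 131 + 0.3×(128−131) = 131 − 0.9 = 130.1 → 130
After the tone: rgb(127, 89, 130) = #7F5982.
Per channel, c → c + 0.37(0 − c):
  R: 127 − 46.99 = 80.01 → 80
  G: 89 + 0.37×(0−89) = 89 − 32.93 = 56.07 → 56
  B: 130 − 48.1 = 81.9 → 82
rgb(80, 56, 82) = #503852.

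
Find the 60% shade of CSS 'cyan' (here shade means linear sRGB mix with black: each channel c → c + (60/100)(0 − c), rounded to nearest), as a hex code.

#006666

CSS cyan is rgb(0, 255, 255).
Lerp each channel 60% toward 0:
  R: 0 + 0.6×(0−0) = 0 + 0 = 0 → 0
  G: 255 + 0.6×(0−255) = 255 − 153 = 102 → 102
  B: 255 − 153 = 102 → 102
rgb(0, 102, 102) = #006666.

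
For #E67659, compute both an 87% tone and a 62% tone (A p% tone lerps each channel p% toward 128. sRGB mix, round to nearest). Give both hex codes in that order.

#E67659 is rgb(230, 118, 89).
87% tone:
  R: 230 + 0.87×(128−230) = 230 − 88.74 = 141.26 → 141
  G: 118 + 0.87×(128−118) = 118 + 8.7 = 126.7 → 127
  B: 89 + 0.87×(128−89) = 89 + 33.93 = 122.93 → 123
  → #8D7F7B
62% tone:
  R: 230 + 0.62×(128−230) = 230 − 63.24 = 166.76 → 167
  G: 118 + 6.2 = 124.2 → 124
  B: 89 + 24.18 = 113.18 → 113
  → #A77C71

#8D7F7B, #A77C71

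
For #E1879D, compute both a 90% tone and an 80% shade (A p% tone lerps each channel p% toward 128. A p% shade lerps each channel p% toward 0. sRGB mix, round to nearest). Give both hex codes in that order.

#8A8183, #2D1B1F

#E1879D is rgb(225, 135, 157).
90% tone:
  R: 225 + 0.9×(128−225) = 225 − 87.3 = 137.7 → 138
  G: 135 − 6.3 = 128.7 → 129
  B: 157 + 0.9×(128−157) = 157 − 26.1 = 130.9 → 131
  → #8A8183
80% shade:
  R: 225 − 180 = 45 → 45
  G: 135 + 0.8×(0−135) = 135 − 108 = 27 → 27
  B: 157 + 0.8×(0−157) = 157 − 125.6 = 31.4 → 31
  → #2D1B1F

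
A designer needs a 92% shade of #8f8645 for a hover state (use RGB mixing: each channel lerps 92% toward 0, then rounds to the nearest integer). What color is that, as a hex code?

#8f8645 is rgb(143, 134, 69).
Lerp each channel 92% toward 0:
  R: 143 − 131.56 = 11.44 → 11
  G: 134 + 0.92×(0−134) = 134 − 123.28 = 10.72 → 11
  B: 69 + 0.92×(0−69) = 69 − 63.48 = 5.52 → 6
rgb(11, 11, 6) = #0b0b06.

#0b0b06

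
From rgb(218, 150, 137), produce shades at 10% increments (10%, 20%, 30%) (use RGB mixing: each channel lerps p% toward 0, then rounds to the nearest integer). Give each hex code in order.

#c4877b, #ae786e, #996960

10%: (218 − 21.8 = 196.2→196, 150 − 15 = 135→135, 137 − 13.7 = 123.3→123) → #c4877b
20%: (218 − 43.6 = 174.4→174, 150 − 30 = 120→120, 137 − 27.4 = 109.6→110) → #ae786e
30%: (218 − 65.4 = 152.6→153, 150 − 45 = 105→105, 137 − 41.1 = 95.9→96) → #996960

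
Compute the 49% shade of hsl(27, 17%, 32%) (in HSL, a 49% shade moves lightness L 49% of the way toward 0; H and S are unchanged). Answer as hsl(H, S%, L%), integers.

L moves 49% from 32 toward 0: 32 − 15.68 = 16.32 → 16.
H and S are unchanged.

hsl(27, 17%, 16%)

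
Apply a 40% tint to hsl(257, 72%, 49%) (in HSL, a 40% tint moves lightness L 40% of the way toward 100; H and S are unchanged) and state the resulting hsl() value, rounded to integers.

hsl(257, 72%, 69%)

L moves 40% from 49 toward 100: 49 + 20.4 = 69.4 → 69.
H and S are unchanged.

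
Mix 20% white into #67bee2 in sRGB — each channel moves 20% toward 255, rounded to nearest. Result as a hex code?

#67bee2 is rgb(103, 190, 226).
Lerp each channel 20% toward 255:
  R: 103 + 0.2×(255−103) = 103 + 30.4 = 133.4 → 133
  G: 190 + 13 = 203 → 203
  B: 226 + 0.2×(255−226) = 226 + 5.8 = 231.8 → 232
rgb(133, 203, 232) = #85cbe8.

#85cbe8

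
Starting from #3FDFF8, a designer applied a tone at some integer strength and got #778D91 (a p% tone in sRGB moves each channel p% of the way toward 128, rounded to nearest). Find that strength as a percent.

86%

#3FDFF8 is rgb(63, 223, 248); #778D91 is rgb(119, 141, 145).
On the B channel (widest range): 145 ≈ 248 + (p/100)(128 − 248), so p ≈ 100×(145 − 248)/(128 − 248) = -10300/-120 = 85.83.
p = 86 reproduces all three channels after rounding.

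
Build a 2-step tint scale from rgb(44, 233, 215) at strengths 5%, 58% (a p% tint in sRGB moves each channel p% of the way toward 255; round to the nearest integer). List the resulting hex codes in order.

5%: (44 + 10.55 = 54.55→55, 233 + 1.1 = 234.1→234, 215 + 2 = 217→217) → #37ead9
58%: (44 + 122.38 = 166.38→166, 233 + 12.76 = 245.76→246, 215 + 23.2 = 238.2→238) → #a6f6ee

#37ead9, #a6f6ee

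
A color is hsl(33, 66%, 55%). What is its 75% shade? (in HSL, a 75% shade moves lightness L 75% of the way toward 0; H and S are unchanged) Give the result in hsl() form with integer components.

L moves 75% from 55 toward 0: 55 − 41.25 = 13.75 → 14.
H and S are unchanged.

hsl(33, 66%, 14%)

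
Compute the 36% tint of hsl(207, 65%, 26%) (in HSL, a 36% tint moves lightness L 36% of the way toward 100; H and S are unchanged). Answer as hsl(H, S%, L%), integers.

L moves 36% from 26 toward 100: 26 + 26.64 = 52.64 → 53.
H and S are unchanged.

hsl(207, 65%, 53%)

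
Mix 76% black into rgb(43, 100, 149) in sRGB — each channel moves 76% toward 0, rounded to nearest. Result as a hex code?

Lerp each channel 76% toward 0:
  R: 43 + 0.76×(0−43) = 43 − 32.68 = 10.32 → 10
  G: 100 + 0.76×(0−100) = 100 − 76 = 24 → 24
  B: 149 − 113.24 = 35.76 → 36
rgb(10, 24, 36) = #0A1824.

#0A1824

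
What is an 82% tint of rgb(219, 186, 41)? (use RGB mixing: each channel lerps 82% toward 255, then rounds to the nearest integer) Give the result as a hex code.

#F9F3D8

Lerp each channel 82% toward 255:
  R: 219 + 0.82×(255−219) = 219 + 29.52 = 248.52 → 249
  G: 186 + 56.58 = 242.58 → 243
  B: 41 + 175.48 = 216.48 → 216
rgb(249, 243, 216) = #F9F3D8.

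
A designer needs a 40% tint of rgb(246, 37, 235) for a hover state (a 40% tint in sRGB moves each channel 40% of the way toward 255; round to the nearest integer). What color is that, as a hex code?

A 40% tint moves each channel 40% toward 255:
  R: 246 + 0.4×(255−246) = 246 + 3.6 = 249.6 → 250
  G: 37 + 0.4×(255−37) = 37 + 87.2 = 124.2 → 124
  B: 235 + 0.4×(255−235) = 235 + 8 = 243 → 243
rgb(250, 124, 243) = #fa7cf3.

#fa7cf3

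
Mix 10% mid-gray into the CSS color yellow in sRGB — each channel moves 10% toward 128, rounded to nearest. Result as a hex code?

CSS yellow is rgb(255, 255, 0).
Per channel, c → c + 0.1(128 − c):
  R: 255 + 0.1×(128−255) = 255 − 12.7 = 242.3 → 242
  G: 255 + 0.1×(128−255) = 255 − 12.7 = 242.3 → 242
  B: 0 + 0.1×(128−0) = 0 + 12.8 = 12.8 → 13
rgb(242, 242, 13) = #f2f20d.

#f2f20d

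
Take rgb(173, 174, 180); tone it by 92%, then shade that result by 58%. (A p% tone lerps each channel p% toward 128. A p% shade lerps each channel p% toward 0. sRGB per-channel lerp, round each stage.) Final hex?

#373737

Per channel, c → c + 0.92(128 − c):
  R: 173 + 0.92×(128−173) = 173 − 41.4 = 131.6 → 132
  G: 174 − 42.32 = 131.68 → 132
  B: 180 + 0.92×(128−180) = 180 − 47.84 = 132.16 → 132
After the tone: rgb(132, 132, 132) = #848484.
Lerp each channel 58% toward 0:
  R: 132 + 0.58×(0−132) = 132 − 76.56 = 55.44 → 55
  G: 132 + 0.58×(0−132) = 132 − 76.56 = 55.44 → 55
  B: 132 + 0.58×(0−132) = 132 − 76.56 = 55.44 → 55
rgb(55, 55, 55) = #373737.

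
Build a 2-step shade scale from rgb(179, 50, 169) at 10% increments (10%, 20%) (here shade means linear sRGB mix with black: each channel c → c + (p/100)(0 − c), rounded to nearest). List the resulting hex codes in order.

10%: (179 − 17.9 = 161.1→161, 50 − 5 = 45→45, 169 − 16.9 = 152.1→152) → #A12D98
20%: (179 − 35.8 = 143.2→143, 50 − 10 = 40→40, 169 − 33.8 = 135.2→135) → #8F2887

#A12D98, #8F2887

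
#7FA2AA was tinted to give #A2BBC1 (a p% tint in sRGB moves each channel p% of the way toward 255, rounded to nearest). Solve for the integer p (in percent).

27%

#7FA2AA is rgb(127, 162, 170); #A2BBC1 is rgb(162, 187, 193).
On the R channel (widest range): 162 ≈ 127 + (p/100)(255 − 127), so p ≈ 100×(162 − 127)/(255 − 127) = 3500/128 = 27.34.
p = 27 reproduces all three channels after rounding.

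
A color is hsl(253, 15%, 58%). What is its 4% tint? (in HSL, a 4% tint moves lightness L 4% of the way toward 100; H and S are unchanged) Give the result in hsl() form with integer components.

L moves 4% from 58 toward 100: 58 + 1.68 = 59.68 → 60.
H and S are unchanged.

hsl(253, 15%, 60%)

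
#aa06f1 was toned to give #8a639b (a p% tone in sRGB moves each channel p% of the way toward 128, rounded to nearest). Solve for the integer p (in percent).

76%

#aa06f1 is rgb(170, 6, 241); #8a639b is rgb(138, 99, 155).
On the G channel (widest range): 99 ≈ 6 + (p/100)(128 − 6), so p ≈ 100×(99 − 6)/(128 − 6) = 9300/122 = 76.23.
p = 76 reproduces all three channels after rounding.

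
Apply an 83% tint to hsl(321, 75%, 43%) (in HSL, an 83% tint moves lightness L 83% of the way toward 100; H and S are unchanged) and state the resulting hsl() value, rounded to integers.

L moves 83% from 43 toward 100: 43 + 47.31 = 90.31 → 90.
H and S are unchanged.

hsl(321, 75%, 90%)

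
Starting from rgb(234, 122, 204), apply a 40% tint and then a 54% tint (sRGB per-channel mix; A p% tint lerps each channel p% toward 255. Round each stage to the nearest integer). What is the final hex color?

Lerp each channel 40% toward 255:
  R: 234 + 8.4 = 242.4 → 242
  G: 122 + 53.2 = 175.2 → 175
  B: 204 + 0.4×(255−204) = 204 + 20.4 = 224.4 → 224
After the tint: rgb(242, 175, 224) = #F2AFE0.
Per channel, c → c + 0.54(255 − c):
  R: 242 + 0.54×(255−242) = 242 + 7.02 = 249.02 → 249
  G: 175 + 0.54×(255−175) = 175 + 43.2 = 218.2 → 218
  B: 224 + 0.54×(255−224) = 224 + 16.74 = 240.74 → 241
rgb(249, 218, 241) = #F9DAF1.

#F9DAF1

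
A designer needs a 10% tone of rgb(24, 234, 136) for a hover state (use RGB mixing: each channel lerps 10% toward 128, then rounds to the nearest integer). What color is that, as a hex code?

#22df87

A 10% tone moves each channel 10% toward 128:
  R: 24 + 10.4 = 34.4 → 34
  G: 234 + 0.1×(128−234) = 234 − 10.6 = 223.4 → 223
  B: 136 − 0.8 = 135.2 → 135
rgb(34, 223, 135) = #22df87.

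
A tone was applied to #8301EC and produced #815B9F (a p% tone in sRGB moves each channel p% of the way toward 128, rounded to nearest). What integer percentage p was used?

#8301EC is rgb(131, 1, 236); #815B9F is rgb(129, 91, 159).
On the G channel (widest range): 91 ≈ 1 + (p/100)(128 − 1), so p ≈ 100×(91 − 1)/(128 − 1) = 9000/127 = 70.87.
p = 71 reproduces all three channels after rounding.

71%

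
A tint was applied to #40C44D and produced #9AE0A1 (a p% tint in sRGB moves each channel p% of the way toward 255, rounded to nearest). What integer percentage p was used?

#40C44D is rgb(64, 196, 77); #9AE0A1 is rgb(154, 224, 161).
On the R channel (widest range): 154 ≈ 64 + (p/100)(255 − 64), so p ≈ 100×(154 − 64)/(255 − 64) = 9000/191 = 47.12.
p = 47 reproduces all three channels after rounding.

47%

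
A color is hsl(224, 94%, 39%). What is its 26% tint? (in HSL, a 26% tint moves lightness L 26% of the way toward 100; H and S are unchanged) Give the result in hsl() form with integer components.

hsl(224, 94%, 55%)

L moves 26% from 39 toward 100: 39 + 15.86 = 54.86 → 55.
H and S are unchanged.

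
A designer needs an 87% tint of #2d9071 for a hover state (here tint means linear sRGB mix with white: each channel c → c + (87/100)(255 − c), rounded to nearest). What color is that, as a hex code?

#2d9071 is rgb(45, 144, 113).
Lerp each channel 87% toward 255:
  R: 45 + 182.7 = 227.7 → 228
  G: 144 + 0.87×(255−144) = 144 + 96.57 = 240.57 → 241
  B: 113 + 0.87×(255−113) = 113 + 123.54 = 236.54 → 237
rgb(228, 241, 237) = #e4f1ed.

#e4f1ed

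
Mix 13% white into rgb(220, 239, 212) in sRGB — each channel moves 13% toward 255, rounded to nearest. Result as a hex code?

A 13% tint moves each channel 13% toward 255:
  R: 220 + 0.13×(255−220) = 220 + 4.55 = 224.55 → 225
  G: 239 + 0.13×(255−239) = 239 + 2.08 = 241.08 → 241
  B: 212 + 5.59 = 217.59 → 218
rgb(225, 241, 218) = #E1F1DA.

#E1F1DA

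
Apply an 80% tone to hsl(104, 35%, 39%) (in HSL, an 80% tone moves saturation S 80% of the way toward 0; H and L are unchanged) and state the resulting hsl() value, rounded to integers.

hsl(104, 7%, 39%)

S moves 80% from 35 toward 0: 35 − 28 = 7 → 7.
H and L are unchanged.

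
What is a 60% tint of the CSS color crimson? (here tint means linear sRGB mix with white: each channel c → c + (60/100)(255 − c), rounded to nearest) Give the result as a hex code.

CSS crimson is rgb(220, 20, 60).
Per channel, c → c + 0.6(255 − c):
  R: 220 + 0.6×(255−220) = 220 + 21 = 241 → 241
  G: 20 + 141 = 161 → 161
  B: 60 + 117 = 177 → 177
rgb(241, 161, 177) = #F1A1B1.

#F1A1B1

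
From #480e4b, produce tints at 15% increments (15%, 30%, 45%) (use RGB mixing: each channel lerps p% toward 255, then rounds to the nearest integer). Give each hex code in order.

#633266, #7f5681, #9a7a9c

#480e4b is rgb(72, 14, 75).
15%: (72 + 27.45 = 99.45→99, 14 + 36.15 = 50.15→50, 75 + 27 = 102→102) → #633266
30%: (72 + 54.9 = 126.9→127, 14 + 72.3 = 86.3→86, 75 + 54 = 129→129) → #7f5681
45%: (72 + 82.35 = 154.35→154, 14 + 108.45 = 122.45→122, 75 + 81 = 156→156) → #9a7a9c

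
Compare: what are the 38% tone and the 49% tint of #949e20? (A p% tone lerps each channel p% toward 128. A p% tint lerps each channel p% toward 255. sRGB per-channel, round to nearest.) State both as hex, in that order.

#8c9344, #c8ce8d

#949e20 is rgb(148, 158, 32).
38% tone:
  R: 148 + 0.38×(128−148) = 148 − 7.6 = 140.4 → 140
  G: 158 + 0.38×(128−158) = 158 − 11.4 = 146.6 → 147
  B: 32 + 0.38×(128−32) = 32 + 36.48 = 68.48 → 68
  → #8c9344
49% tint:
  R: 148 + 52.43 = 200.43 → 200
  G: 158 + 0.49×(255−158) = 158 + 47.53 = 205.53 → 206
  B: 32 + 109.27 = 141.27 → 141
  → #c8ce8d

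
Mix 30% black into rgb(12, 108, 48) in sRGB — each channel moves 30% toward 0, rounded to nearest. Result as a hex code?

#084C22

Lerp each channel 30% toward 0:
  R: 12 + 0.3×(0−12) = 12 − 3.6 = 8.4 → 8
  G: 108 + 0.3×(0−108) = 108 − 32.4 = 75.6 → 76
  B: 48 + 0.3×(0−48) = 48 − 14.4 = 33.6 → 34
rgb(8, 76, 34) = #084C22.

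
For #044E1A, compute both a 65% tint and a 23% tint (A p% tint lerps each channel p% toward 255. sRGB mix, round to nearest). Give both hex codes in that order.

#044E1A is rgb(4, 78, 26).
65% tint:
  R: 4 + 163.15 = 167.15 → 167
  G: 78 + 0.65×(255−78) = 78 + 115.05 = 193.05 → 193
  B: 26 + 148.85 = 174.85 → 175
  → #A7C1AF
23% tint:
  R: 4 + 57.73 = 61.73 → 62
  G: 78 + 0.23×(255−78) = 78 + 40.71 = 118.71 → 119
  B: 26 + 52.67 = 78.67 → 79
  → #3E774F

#A7C1AF, #3E774F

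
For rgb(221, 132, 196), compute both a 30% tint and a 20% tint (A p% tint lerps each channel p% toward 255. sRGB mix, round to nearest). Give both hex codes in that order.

#E7A9D6, #E49DD0

30% tint:
  R: 221 + 0.3×(255−221) = 221 + 10.2 = 231.2 → 231
  G: 132 + 36.9 = 168.9 → 169
  B: 196 + 17.7 = 213.7 → 214
  → #E7A9D6
20% tint:
  R: 221 + 0.2×(255−221) = 221 + 6.8 = 227.8 → 228
  G: 132 + 0.2×(255−132) = 132 + 24.6 = 156.6 → 157
  B: 196 + 11.8 = 207.8 → 208
  → #E49DD0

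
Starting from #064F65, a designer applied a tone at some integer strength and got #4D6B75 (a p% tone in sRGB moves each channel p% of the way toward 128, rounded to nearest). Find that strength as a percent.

#064F65 is rgb(6, 79, 101); #4D6B75 is rgb(77, 107, 117).
On the R channel (widest range): 77 ≈ 6 + (p/100)(128 − 6), so p ≈ 100×(77 − 6)/(128 − 6) = 7100/122 = 58.20.
p = 58 reproduces all three channels after rounding.

58%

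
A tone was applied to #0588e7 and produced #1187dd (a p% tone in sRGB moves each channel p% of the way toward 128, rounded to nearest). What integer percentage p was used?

#0588e7 is rgb(5, 136, 231); #1187dd is rgb(17, 135, 221).
On the R channel (widest range): 17 ≈ 5 + (p/100)(128 − 5), so p ≈ 100×(17 − 5)/(128 − 5) = 1200/123 = 9.76.
p = 10 reproduces all three channels after rounding.

10%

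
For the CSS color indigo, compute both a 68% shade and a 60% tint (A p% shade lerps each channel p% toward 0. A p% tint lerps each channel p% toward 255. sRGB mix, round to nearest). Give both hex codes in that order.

CSS indigo is rgb(75, 0, 130).
68% shade:
  R: 75 − 51 = 24 → 24
  G: 0 + 0.68×(0−0) = 0 + 0 = 0 → 0
  B: 130 − 88.4 = 41.6 → 42
  → #18002A
60% tint:
  R: 75 + 0.6×(255−75) = 75 + 108 = 183 → 183
  G: 0 + 0.6×(255−0) = 0 + 153 = 153 → 153
  B: 130 + 0.6×(255−130) = 130 + 75 = 205 → 205
  → #B799CD

#18002A, #B799CD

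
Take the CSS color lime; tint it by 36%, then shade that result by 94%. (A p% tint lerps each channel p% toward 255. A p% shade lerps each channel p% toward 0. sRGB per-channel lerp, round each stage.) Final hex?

CSS lime is rgb(0, 255, 0).
A 36% tint moves each channel 36% toward 255:
  R: 0 + 0.36×(255−0) = 0 + 91.8 = 91.8 → 92
  G: 255 + 0 = 255 → 255
  B: 0 + 0.36×(255−0) = 0 + 91.8 = 91.8 → 92
After the tint: rgb(92, 255, 92) = #5cff5c.
A 94% shade moves each channel 94% toward 0:
  R: 92 − 86.48 = 5.52 → 6
  G: 255 + 0.94×(0−255) = 255 − 239.7 = 15.3 → 15
  B: 92 − 86.48 = 5.52 → 6
rgb(6, 15, 6) = #060f06.

#060f06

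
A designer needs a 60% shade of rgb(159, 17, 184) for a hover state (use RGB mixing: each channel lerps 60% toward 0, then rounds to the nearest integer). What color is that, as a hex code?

#40074A

Per channel, c → c + 0.6(0 − c):
  R: 159 − 95.4 = 63.6 → 64
  G: 17 + 0.6×(0−17) = 17 − 10.2 = 6.8 → 7
  B: 184 + 0.6×(0−184) = 184 − 110.4 = 73.6 → 74
rgb(64, 7, 74) = #40074A.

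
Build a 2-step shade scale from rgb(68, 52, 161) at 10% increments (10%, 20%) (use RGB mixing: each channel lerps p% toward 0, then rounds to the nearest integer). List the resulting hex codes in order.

10%: (68 − 6.8 = 61.2→61, 52 − 5.2 = 46.8→47, 161 − 16.1 = 144.9→145) → #3d2f91
20%: (68 − 13.6 = 54.4→54, 52 − 10.4 = 41.6→42, 161 − 32.2 = 128.8→129) → #362a81

#3d2f91, #362a81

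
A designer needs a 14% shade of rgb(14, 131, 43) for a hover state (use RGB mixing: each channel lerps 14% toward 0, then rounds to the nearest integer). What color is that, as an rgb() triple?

rgb(12, 113, 37)

A 14% shade moves each channel 14% toward 0:
  R: 14 − 1.96 = 12.04 → 12
  G: 131 − 18.34 = 112.66 → 113
  B: 43 + 0.14×(0−43) = 43 − 6.02 = 36.98 → 37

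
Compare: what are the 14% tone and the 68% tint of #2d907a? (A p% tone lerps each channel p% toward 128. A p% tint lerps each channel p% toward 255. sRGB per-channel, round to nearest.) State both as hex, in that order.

#2d907a is rgb(45, 144, 122).
14% tone:
  R: 45 + 0.14×(128−45) = 45 + 11.62 = 56.62 → 57
  G: 144 − 2.24 = 141.76 → 142
  B: 122 + 0.84 = 122.84 → 123
  → #398e7b
68% tint:
  R: 45 + 142.8 = 187.8 → 188
  G: 144 + 75.48 = 219.48 → 219
  B: 122 + 90.44 = 212.44 → 212
  → #bcdbd4

#398e7b, #bcdbd4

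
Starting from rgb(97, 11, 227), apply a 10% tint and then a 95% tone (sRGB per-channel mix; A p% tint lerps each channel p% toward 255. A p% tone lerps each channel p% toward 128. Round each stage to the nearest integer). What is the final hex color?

#7f7b85

Lerp each channel 10% toward 255:
  R: 97 + 15.8 = 112.8 → 113
  G: 11 + 0.1×(255−11) = 11 + 24.4 = 35.4 → 35
  B: 227 + 0.1×(255−227) = 227 + 2.8 = 229.8 → 230
After the tint: rgb(113, 35, 230) = #7123e6.
Per channel, c → c + 0.95(128 − c):
  R: 113 + 0.95×(128−113) = 113 + 14.25 = 127.25 → 127
  G: 35 + 88.35 = 123.35 → 123
  B: 230 + 0.95×(128−230) = 230 − 96.9 = 133.1 → 133
rgb(127, 123, 133) = #7f7b85.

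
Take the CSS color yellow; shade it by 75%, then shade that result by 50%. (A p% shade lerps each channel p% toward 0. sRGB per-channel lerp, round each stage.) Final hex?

CSS yellow is rgb(255, 255, 0).
Lerp each channel 75% toward 0:
  R: 255 − 191.25 = 63.75 → 64
  G: 255 − 191.25 = 63.75 → 64
  B: 0 + 0.75×(0−0) = 0 + 0 = 0 → 0
After the shade: rgb(64, 64, 0) = #404000.
A 50% shade moves each channel 50% toward 0:
  R: 64 + 0.5×(0−64) = 64 − 32 = 32 → 32
  G: 64 + 0.5×(0−64) = 64 − 32 = 32 → 32
  B: 0 + 0 = 0 → 0
rgb(32, 32, 0) = #202000.

#202000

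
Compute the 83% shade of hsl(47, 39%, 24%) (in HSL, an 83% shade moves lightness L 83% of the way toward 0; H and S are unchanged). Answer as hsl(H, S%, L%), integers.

L moves 83% from 24 toward 0: 24 − 19.92 = 4.08 → 4.
H and S are unchanged.

hsl(47, 39%, 4%)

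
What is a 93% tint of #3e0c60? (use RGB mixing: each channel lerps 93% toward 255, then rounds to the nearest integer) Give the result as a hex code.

#f1eef4

#3e0c60 is rgb(62, 12, 96).
Lerp each channel 93% toward 255:
  R: 62 + 0.93×(255−62) = 62 + 179.49 = 241.49 → 241
  G: 12 + 225.99 = 237.99 → 238
  B: 96 + 0.93×(255−96) = 96 + 147.87 = 243.87 → 244
rgb(241, 238, 244) = #f1eef4.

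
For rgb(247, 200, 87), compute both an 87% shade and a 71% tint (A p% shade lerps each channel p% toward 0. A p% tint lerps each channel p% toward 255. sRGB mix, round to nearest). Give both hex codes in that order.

#201A0B, #FDEFCE

87% shade:
  R: 247 + 0.87×(0−247) = 247 − 214.89 = 32.11 → 32
  G: 200 + 0.87×(0−200) = 200 − 174 = 26 → 26
  B: 87 − 75.69 = 11.31 → 11
  → #201A0B
71% tint:
  R: 247 + 0.71×(255−247) = 247 + 5.68 = 252.68 → 253
  G: 200 + 0.71×(255−200) = 200 + 39.05 = 239.05 → 239
  B: 87 + 0.71×(255−87) = 87 + 119.28 = 206.28 → 206
  → #FDEFCE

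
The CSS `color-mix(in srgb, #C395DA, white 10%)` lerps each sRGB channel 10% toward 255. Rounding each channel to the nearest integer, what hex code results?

#C9A0DE

#C395DA is rgb(195, 149, 218).
A 10% tint moves each channel 10% toward 255:
  R: 195 + 6 = 201 → 201
  G: 149 + 0.1×(255−149) = 149 + 10.6 = 159.6 → 160
  B: 218 + 3.7 = 221.7 → 222
rgb(201, 160, 222) = #C9A0DE.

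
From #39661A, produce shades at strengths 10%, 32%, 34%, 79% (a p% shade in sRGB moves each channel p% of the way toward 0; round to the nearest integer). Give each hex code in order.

#39661A is rgb(57, 102, 26).
10%: (57 − 5.7 = 51.3→51, 102 − 10.2 = 91.8→92, 26 − 2.6 = 23.4→23) → #335C17
32%: (57 − 18.24 = 38.76→39, 102 − 32.64 = 69.36→69, 26 − 8.32 = 17.68→18) → #274512
34%: (57 − 19.38 = 37.62→38, 102 − 34.68 = 67.32→67, 26 − 8.84 = 17.16→17) → #264311
79%: (57 − 45.03 = 11.97→12, 102 − 80.58 = 21.42→21, 26 − 20.54 = 5.46→5) → #0C1505

#335C17, #274512, #264311, #0C1505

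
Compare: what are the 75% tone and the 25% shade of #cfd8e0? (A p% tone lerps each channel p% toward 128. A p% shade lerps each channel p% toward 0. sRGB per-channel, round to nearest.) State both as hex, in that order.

#949698, #9ba2a8

#cfd8e0 is rgb(207, 216, 224).
75% tone:
  R: 207 − 59.25 = 147.75 → 148
  G: 216 − 66 = 150 → 150
  B: 224 + 0.75×(128−224) = 224 − 72 = 152 → 152
  → #949698
25% shade:
  R: 207 − 51.75 = 155.25 → 155
  G: 216 − 54 = 162 → 162
  B: 224 − 56 = 168 → 168
  → #9ba2a8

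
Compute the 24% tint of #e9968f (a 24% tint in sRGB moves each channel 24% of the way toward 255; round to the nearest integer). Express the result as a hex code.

#eeafaa

#e9968f is rgb(233, 150, 143).
Per channel, c → c + 0.24(255 − c):
  R: 233 + 0.24×(255−233) = 233 + 5.28 = 238.28 → 238
  G: 150 + 0.24×(255−150) = 150 + 25.2 = 175.2 → 175
  B: 143 + 26.88 = 169.88 → 170
rgb(238, 175, 170) = #eeafaa.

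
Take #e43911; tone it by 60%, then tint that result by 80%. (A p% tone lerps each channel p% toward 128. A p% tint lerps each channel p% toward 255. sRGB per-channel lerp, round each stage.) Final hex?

#eee0dd

#e43911 is rgb(228, 57, 17).
Per channel, c → c + 0.6(128 − c):
  R: 228 − 60 = 168 → 168
  G: 57 + 42.6 = 99.6 → 100
  B: 17 + 66.6 = 83.6 → 84
After the tone: rgb(168, 100, 84) = #a86454.
Per channel, c → c + 0.8(255 − c):
  R: 168 + 69.6 = 237.6 → 238
  G: 100 + 0.8×(255−100) = 100 + 124 = 224 → 224
  B: 84 + 136.8 = 220.8 → 221
rgb(238, 224, 221) = #eee0dd.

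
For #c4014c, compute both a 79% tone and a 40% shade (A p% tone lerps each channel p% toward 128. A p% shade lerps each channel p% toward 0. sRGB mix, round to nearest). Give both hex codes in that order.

#8e6575, #76012e

#c4014c is rgb(196, 1, 76).
79% tone:
  R: 196 − 53.72 = 142.28 → 142
  G: 1 + 0.79×(128−1) = 1 + 100.33 = 101.33 → 101
  B: 76 + 41.08 = 117.08 → 117
  → #8e6575
40% shade:
  R: 196 + 0.4×(0−196) = 196 − 78.4 = 117.6 → 118
  G: 1 − 0.4 = 0.6 → 1
  B: 76 − 30.4 = 45.6 → 46
  → #76012e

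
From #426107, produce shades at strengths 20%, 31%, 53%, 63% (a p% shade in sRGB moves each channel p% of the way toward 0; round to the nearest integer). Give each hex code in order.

#354E06, #2E4305, #1F2E03, #182403

#426107 is rgb(66, 97, 7).
20%: (66 − 13.2 = 52.8→53, 97 − 19.4 = 77.6→78, 7 − 1.4 = 5.6→6) → #354E06
31%: (66 − 20.46 = 45.54→46, 97 − 30.07 = 66.93→67, 7 − 2.17 = 4.83→5) → #2E4305
53%: (66 − 34.98 = 31.02→31, 97 − 51.41 = 45.59→46, 7 − 3.71 = 3.29→3) → #1F2E03
63%: (66 − 41.58 = 24.42→24, 97 − 61.11 = 35.89→36, 7 − 4.41 = 2.59→3) → #182403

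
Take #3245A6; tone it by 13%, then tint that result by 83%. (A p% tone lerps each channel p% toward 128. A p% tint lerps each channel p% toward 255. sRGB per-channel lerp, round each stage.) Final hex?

#DEE1EF

#3245A6 is rgb(50, 69, 166).
Lerp each channel 13% toward 128:
  R: 50 + 10.14 = 60.14 → 60
  G: 69 + 0.13×(128−69) = 69 + 7.67 = 76.67 → 77
  B: 166 − 4.94 = 161.06 → 161
After the tone: rgb(60, 77, 161) = #3C4DA1.
An 83% tint moves each channel 83% toward 255:
  R: 60 + 0.83×(255−60) = 60 + 161.85 = 221.85 → 222
  G: 77 + 147.74 = 224.74 → 225
  B: 161 + 0.83×(255−161) = 161 + 78.02 = 239.02 → 239
rgb(222, 225, 239) = #DEE1EF.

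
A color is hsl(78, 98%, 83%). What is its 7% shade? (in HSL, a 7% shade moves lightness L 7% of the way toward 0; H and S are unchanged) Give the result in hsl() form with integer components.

L moves 7% from 83 toward 0: 83 − 5.81 = 77.19 → 77.
H and S are unchanged.

hsl(78, 98%, 77%)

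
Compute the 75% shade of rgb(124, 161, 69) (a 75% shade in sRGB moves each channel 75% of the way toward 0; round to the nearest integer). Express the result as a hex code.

#1F2811

Lerp each channel 75% toward 0:
  R: 124 + 0.75×(0−124) = 124 − 93 = 31 → 31
  G: 161 − 120.75 = 40.25 → 40
  B: 69 + 0.75×(0−69) = 69 − 51.75 = 17.25 → 17
rgb(31, 40, 17) = #1F2811.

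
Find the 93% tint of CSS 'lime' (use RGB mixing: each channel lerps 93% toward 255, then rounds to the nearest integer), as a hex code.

CSS lime is rgb(0, 255, 0).
Per channel, c → c + 0.93(255 − c):
  R: 0 + 237.15 = 237.15 → 237
  G: 255 + 0 = 255 → 255
  B: 0 + 0.93×(255−0) = 0 + 237.15 = 237.15 → 237
rgb(237, 255, 237) = #EDFFED.

#EDFFED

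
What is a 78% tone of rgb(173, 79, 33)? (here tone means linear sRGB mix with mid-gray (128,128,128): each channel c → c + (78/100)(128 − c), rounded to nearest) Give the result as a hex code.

#8A756B

Lerp each channel 78% toward 128:
  R: 173 + 0.78×(128−173) = 173 − 35.1 = 137.9 → 138
  G: 79 + 0.78×(128−79) = 79 + 38.22 = 117.22 → 117
  B: 33 + 0.78×(128−33) = 33 + 74.1 = 107.1 → 107
rgb(138, 117, 107) = #8A756B.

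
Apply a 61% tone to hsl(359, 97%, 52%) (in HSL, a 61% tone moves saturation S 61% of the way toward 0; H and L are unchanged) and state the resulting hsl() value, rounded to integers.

S moves 61% from 97 toward 0: 97 − 59.17 = 37.83 → 38.
H and L are unchanged.

hsl(359, 38%, 52%)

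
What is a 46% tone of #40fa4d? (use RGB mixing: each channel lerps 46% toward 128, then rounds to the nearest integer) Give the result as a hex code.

#40fa4d is rgb(64, 250, 77).
Lerp each channel 46% toward 128:
  R: 64 + 0.46×(128−64) = 64 + 29.44 = 93.44 → 93
  G: 250 − 56.12 = 193.88 → 194
  B: 77 + 23.46 = 100.46 → 100
rgb(93, 194, 100) = #5dc264.

#5dc264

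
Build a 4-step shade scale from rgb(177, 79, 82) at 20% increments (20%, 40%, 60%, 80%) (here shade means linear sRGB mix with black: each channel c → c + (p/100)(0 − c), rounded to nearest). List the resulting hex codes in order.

20%: (177 − 35.4 = 141.6→142, 79 − 15.8 = 63.2→63, 82 − 16.4 = 65.6→66) → #8E3F42
40%: (177 − 70.8 = 106.2→106, 79 − 31.6 = 47.4→47, 82 − 32.8 = 49.2→49) → #6A2F31
60%: (177 − 106.2 = 70.8→71, 79 − 47.4 = 31.6→32, 82 − 49.2 = 32.8→33) → #472021
80%: (177 − 141.6 = 35.4→35, 79 − 63.2 = 15.8→16, 82 − 65.6 = 16.4→16) → #231010

#8E3F42, #6A2F31, #472021, #231010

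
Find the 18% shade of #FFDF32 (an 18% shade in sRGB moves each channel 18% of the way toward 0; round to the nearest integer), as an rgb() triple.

#FFDF32 is rgb(255, 223, 50).
Per channel, c → c + 0.18(0 − c):
  R: 255 − 45.9 = 209.1 → 209
  G: 223 + 0.18×(0−223) = 223 − 40.14 = 182.86 → 183
  B: 50 + 0.18×(0−50) = 50 − 9 = 41 → 41

rgb(209, 183, 41)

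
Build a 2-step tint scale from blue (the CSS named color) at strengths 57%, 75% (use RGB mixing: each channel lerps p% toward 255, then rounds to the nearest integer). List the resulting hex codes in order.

#9191FF, #BFBFFF

CSS blue is rgb(0, 0, 255).
57%: (0 + 145.35 = 145.35→145, 0 + 145.35 = 145.35→145, 255→255) → #9191FF
75%: (0 + 191.25 = 191.25→191, 0 + 191.25 = 191.25→191, 255→255) → #BFBFFF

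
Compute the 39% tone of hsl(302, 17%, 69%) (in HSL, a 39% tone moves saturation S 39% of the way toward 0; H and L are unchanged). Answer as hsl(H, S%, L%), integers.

hsl(302, 10%, 69%)

S moves 39% from 17 toward 0: 17 − 6.63 = 10.37 → 10.
H and L are unchanged.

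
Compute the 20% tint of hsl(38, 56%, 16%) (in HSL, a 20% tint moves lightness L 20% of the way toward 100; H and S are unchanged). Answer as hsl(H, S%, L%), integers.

L moves 20% from 16 toward 100: 16 + 16.8 = 32.8 → 33.
H and S are unchanged.

hsl(38, 56%, 33%)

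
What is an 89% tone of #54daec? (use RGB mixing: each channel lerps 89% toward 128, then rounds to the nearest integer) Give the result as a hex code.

#7b8a8c

#54daec is rgb(84, 218, 236).
An 89% tone moves each channel 89% toward 128:
  R: 84 + 39.16 = 123.16 → 123
  G: 218 + 0.89×(128−218) = 218 − 80.1 = 137.9 → 138
  B: 236 − 96.12 = 139.88 → 140
rgb(123, 138, 140) = #7b8a8c.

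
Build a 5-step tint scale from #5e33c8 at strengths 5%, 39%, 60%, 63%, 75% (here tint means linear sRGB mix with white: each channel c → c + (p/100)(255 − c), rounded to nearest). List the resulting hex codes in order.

#663dcb, #9d83dd, #bfade9, #c3b4eb, #d7ccf1

#5e33c8 is rgb(94, 51, 200).
5%: (94 + 8.05 = 102.05→102, 51 + 10.2 = 61.2→61, 200 + 2.75 = 202.75→203) → #663dcb
39%: (94 + 62.79 = 156.79→157, 51 + 79.56 = 130.56→131, 200 + 21.45 = 221.45→221) → #9d83dd
60%: (94 + 96.6 = 190.6→191, 51 + 122.4 = 173.4→173, 200 + 33 = 233→233) → #bfade9
63%: (94 + 101.43 = 195.43→195, 51 + 128.52 = 179.52→180, 200 + 34.65 = 234.65→235) → #c3b4eb
75%: (94 + 120.75 = 214.75→215, 51 + 153 = 204→204, 200 + 41.25 = 241.25→241) → #d7ccf1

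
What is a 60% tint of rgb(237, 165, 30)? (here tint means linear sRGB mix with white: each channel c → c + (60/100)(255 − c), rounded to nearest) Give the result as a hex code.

A 60% tint moves each channel 60% toward 255:
  R: 237 + 0.6×(255−237) = 237 + 10.8 = 247.8 → 248
  G: 165 + 0.6×(255−165) = 165 + 54 = 219 → 219
  B: 30 + 135 = 165 → 165
rgb(248, 219, 165) = #f8dba5.

#f8dba5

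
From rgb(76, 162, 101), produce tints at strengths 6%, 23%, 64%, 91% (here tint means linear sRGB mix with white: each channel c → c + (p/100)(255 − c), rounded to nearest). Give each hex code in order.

6%: (76 + 10.74 = 86.74→87, 162 + 5.58 = 167.58→168, 101 + 9.24 = 110.24→110) → #57a86e
23%: (76 + 41.17 = 117.17→117, 162 + 21.39 = 183.39→183, 101 + 35.42 = 136.42→136) → #75b788
64%: (76 + 114.56 = 190.56→191, 162 + 59.52 = 221.52→222, 101 + 98.56 = 199.56→200) → #bfdec8
91%: (76 + 162.89 = 238.89→239, 162 + 84.63 = 246.63→247, 101 + 140.14 = 241.14→241) → #eff7f1

#57a86e, #75b788, #bfdec8, #eff7f1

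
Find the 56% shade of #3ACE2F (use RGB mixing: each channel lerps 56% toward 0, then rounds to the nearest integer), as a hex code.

#1A5B15

#3ACE2F is rgb(58, 206, 47).
Per channel, c → c + 0.56(0 − c):
  R: 58 − 32.48 = 25.52 → 26
  G: 206 + 0.56×(0−206) = 206 − 115.36 = 90.64 → 91
  B: 47 + 0.56×(0−47) = 47 − 26.32 = 20.68 → 21
rgb(26, 91, 21) = #1A5B15.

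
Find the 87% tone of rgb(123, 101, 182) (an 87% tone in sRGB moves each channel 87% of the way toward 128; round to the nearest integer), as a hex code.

Per channel, c → c + 0.87(128 − c):
  R: 123 + 0.87×(128−123) = 123 + 4.35 = 127.35 → 127
  G: 101 + 0.87×(128−101) = 101 + 23.49 = 124.49 → 124
  B: 182 + 0.87×(128−182) = 182 − 46.98 = 135.02 → 135
rgb(127, 124, 135) = #7f7c87.

#7f7c87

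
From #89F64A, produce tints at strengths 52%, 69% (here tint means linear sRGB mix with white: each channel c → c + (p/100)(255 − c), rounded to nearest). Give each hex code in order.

#C6FBA8, #DAFCC7

#89F64A is rgb(137, 246, 74).
52%: (137 + 61.36 = 198.36→198, 246 + 4.68 = 250.68→251, 74 + 94.12 = 168.12→168) → #C6FBA8
69%: (137 + 81.42 = 218.42→218, 246 + 6.21 = 252.21→252, 74 + 124.89 = 198.89→199) → #DAFCC7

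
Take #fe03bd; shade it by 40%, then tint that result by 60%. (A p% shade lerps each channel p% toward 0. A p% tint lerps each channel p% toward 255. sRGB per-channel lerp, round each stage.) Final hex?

#d69ac6

#fe03bd is rgb(254, 3, 189).
A 40% shade moves each channel 40% toward 0:
  R: 254 + 0.4×(0−254) = 254 − 101.6 = 152.4 → 152
  G: 3 + 0.4×(0−3) = 3 − 1.2 = 1.8 → 2
  B: 189 + 0.4×(0−189) = 189 − 75.6 = 113.4 → 113
After the shade: rgb(152, 2, 113) = #980271.
A 60% tint moves each channel 60% toward 255:
  R: 152 + 0.6×(255−152) = 152 + 61.8 = 213.8 → 214
  G: 2 + 151.8 = 153.8 → 154
  B: 113 + 0.6×(255−113) = 113 + 85.2 = 198.2 → 198
rgb(214, 154, 198) = #d69ac6.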